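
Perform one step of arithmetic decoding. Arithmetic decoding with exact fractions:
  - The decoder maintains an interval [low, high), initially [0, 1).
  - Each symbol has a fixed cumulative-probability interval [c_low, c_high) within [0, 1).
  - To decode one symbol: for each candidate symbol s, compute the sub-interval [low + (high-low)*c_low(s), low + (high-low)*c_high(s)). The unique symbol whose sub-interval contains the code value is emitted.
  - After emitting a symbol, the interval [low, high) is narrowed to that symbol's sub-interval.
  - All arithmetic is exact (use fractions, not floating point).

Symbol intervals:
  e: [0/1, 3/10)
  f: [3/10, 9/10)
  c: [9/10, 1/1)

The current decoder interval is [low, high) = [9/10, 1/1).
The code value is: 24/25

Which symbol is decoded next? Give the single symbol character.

Answer: f

Derivation:
Interval width = high − low = 1/1 − 9/10 = 1/10
Scaled code = (code − low) / width = (24/25 − 9/10) / 1/10 = 3/5
  e: [0/1, 3/10) 
  f: [3/10, 9/10) ← scaled code falls here ✓
  c: [9/10, 1/1) 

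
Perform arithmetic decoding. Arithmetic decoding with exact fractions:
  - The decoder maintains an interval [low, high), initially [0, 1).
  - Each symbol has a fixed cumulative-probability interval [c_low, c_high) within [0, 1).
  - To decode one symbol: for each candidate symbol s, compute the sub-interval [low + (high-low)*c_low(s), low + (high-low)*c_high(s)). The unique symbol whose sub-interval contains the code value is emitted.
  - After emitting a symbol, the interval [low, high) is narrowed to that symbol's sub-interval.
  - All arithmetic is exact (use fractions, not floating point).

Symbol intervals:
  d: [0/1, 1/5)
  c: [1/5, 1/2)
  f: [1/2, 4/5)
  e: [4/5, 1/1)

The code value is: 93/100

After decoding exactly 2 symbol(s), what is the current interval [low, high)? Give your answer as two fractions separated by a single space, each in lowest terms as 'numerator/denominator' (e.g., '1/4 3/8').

Step 1: interval [0/1, 1/1), width = 1/1 - 0/1 = 1/1
  'd': [0/1 + 1/1*0/1, 0/1 + 1/1*1/5) = [0/1, 1/5)
  'c': [0/1 + 1/1*1/5, 0/1 + 1/1*1/2) = [1/5, 1/2)
  'f': [0/1 + 1/1*1/2, 0/1 + 1/1*4/5) = [1/2, 4/5)
  'e': [0/1 + 1/1*4/5, 0/1 + 1/1*1/1) = [4/5, 1/1) <- contains code 93/100
  emit 'e', narrow to [4/5, 1/1)
Step 2: interval [4/5, 1/1), width = 1/1 - 4/5 = 1/5
  'd': [4/5 + 1/5*0/1, 4/5 + 1/5*1/5) = [4/5, 21/25)
  'c': [4/5 + 1/5*1/5, 4/5 + 1/5*1/2) = [21/25, 9/10)
  'f': [4/5 + 1/5*1/2, 4/5 + 1/5*4/5) = [9/10, 24/25) <- contains code 93/100
  'e': [4/5 + 1/5*4/5, 4/5 + 1/5*1/1) = [24/25, 1/1)
  emit 'f', narrow to [9/10, 24/25)

Answer: 9/10 24/25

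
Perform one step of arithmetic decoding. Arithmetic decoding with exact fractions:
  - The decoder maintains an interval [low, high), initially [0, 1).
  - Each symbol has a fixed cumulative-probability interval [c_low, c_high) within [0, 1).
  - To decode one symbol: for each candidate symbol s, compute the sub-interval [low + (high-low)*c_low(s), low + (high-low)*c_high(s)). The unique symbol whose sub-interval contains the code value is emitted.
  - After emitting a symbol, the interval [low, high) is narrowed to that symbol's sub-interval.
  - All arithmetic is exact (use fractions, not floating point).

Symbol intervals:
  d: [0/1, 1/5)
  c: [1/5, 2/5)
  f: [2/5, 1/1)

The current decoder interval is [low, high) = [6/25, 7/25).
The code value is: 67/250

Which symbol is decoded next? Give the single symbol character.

Interval width = high − low = 7/25 − 6/25 = 1/25
Scaled code = (code − low) / width = (67/250 − 6/25) / 1/25 = 7/10
  d: [0/1, 1/5) 
  c: [1/5, 2/5) 
  f: [2/5, 1/1) ← scaled code falls here ✓

Answer: f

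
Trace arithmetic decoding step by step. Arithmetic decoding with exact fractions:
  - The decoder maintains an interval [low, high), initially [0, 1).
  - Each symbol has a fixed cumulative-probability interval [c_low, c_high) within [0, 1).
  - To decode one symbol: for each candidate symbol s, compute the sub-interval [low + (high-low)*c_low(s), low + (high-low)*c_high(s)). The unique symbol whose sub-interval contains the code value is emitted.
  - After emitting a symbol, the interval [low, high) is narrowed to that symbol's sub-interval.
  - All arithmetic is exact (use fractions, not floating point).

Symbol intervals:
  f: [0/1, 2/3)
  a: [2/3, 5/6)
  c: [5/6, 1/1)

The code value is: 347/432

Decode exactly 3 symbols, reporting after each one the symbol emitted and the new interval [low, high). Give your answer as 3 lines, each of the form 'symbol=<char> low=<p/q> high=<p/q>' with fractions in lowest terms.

Answer: symbol=a low=2/3 high=5/6
symbol=a low=7/9 high=29/36
symbol=c low=173/216 high=29/36

Derivation:
Step 1: interval [0/1, 1/1), width = 1/1 - 0/1 = 1/1
  'f': [0/1 + 1/1*0/1, 0/1 + 1/1*2/3) = [0/1, 2/3)
  'a': [0/1 + 1/1*2/3, 0/1 + 1/1*5/6) = [2/3, 5/6) <- contains code 347/432
  'c': [0/1 + 1/1*5/6, 0/1 + 1/1*1/1) = [5/6, 1/1)
  emit 'a', narrow to [2/3, 5/6)
Step 2: interval [2/3, 5/6), width = 5/6 - 2/3 = 1/6
  'f': [2/3 + 1/6*0/1, 2/3 + 1/6*2/3) = [2/3, 7/9)
  'a': [2/3 + 1/6*2/3, 2/3 + 1/6*5/6) = [7/9, 29/36) <- contains code 347/432
  'c': [2/3 + 1/6*5/6, 2/3 + 1/6*1/1) = [29/36, 5/6)
  emit 'a', narrow to [7/9, 29/36)
Step 3: interval [7/9, 29/36), width = 29/36 - 7/9 = 1/36
  'f': [7/9 + 1/36*0/1, 7/9 + 1/36*2/3) = [7/9, 43/54)
  'a': [7/9 + 1/36*2/3, 7/9 + 1/36*5/6) = [43/54, 173/216)
  'c': [7/9 + 1/36*5/6, 7/9 + 1/36*1/1) = [173/216, 29/36) <- contains code 347/432
  emit 'c', narrow to [173/216, 29/36)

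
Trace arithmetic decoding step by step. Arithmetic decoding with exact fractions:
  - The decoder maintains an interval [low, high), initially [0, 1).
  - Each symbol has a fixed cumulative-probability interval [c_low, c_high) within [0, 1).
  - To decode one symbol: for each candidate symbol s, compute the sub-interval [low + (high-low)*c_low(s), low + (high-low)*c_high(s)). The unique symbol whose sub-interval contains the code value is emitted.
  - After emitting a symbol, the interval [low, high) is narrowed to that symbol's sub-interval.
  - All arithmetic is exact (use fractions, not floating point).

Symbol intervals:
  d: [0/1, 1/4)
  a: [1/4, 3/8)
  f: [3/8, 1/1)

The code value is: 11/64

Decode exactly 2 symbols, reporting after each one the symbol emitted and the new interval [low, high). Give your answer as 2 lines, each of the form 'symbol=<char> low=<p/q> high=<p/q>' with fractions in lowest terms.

Step 1: interval [0/1, 1/1), width = 1/1 - 0/1 = 1/1
  'd': [0/1 + 1/1*0/1, 0/1 + 1/1*1/4) = [0/1, 1/4) <- contains code 11/64
  'a': [0/1 + 1/1*1/4, 0/1 + 1/1*3/8) = [1/4, 3/8)
  'f': [0/1 + 1/1*3/8, 0/1 + 1/1*1/1) = [3/8, 1/1)
  emit 'd', narrow to [0/1, 1/4)
Step 2: interval [0/1, 1/4), width = 1/4 - 0/1 = 1/4
  'd': [0/1 + 1/4*0/1, 0/1 + 1/4*1/4) = [0/1, 1/16)
  'a': [0/1 + 1/4*1/4, 0/1 + 1/4*3/8) = [1/16, 3/32)
  'f': [0/1 + 1/4*3/8, 0/1 + 1/4*1/1) = [3/32, 1/4) <- contains code 11/64
  emit 'f', narrow to [3/32, 1/4)

Answer: symbol=d low=0/1 high=1/4
symbol=f low=3/32 high=1/4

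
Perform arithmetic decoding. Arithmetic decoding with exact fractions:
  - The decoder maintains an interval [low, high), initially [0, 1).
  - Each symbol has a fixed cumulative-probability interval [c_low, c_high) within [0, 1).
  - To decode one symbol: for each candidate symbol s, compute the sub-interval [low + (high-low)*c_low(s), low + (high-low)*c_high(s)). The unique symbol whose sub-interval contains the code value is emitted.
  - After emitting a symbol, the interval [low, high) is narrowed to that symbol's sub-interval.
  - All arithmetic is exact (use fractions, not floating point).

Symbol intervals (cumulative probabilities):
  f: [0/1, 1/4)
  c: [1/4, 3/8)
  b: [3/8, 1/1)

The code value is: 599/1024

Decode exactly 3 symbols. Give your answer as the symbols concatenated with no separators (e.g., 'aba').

Step 1: interval [0/1, 1/1), width = 1/1 - 0/1 = 1/1
  'f': [0/1 + 1/1*0/1, 0/1 + 1/1*1/4) = [0/1, 1/4)
  'c': [0/1 + 1/1*1/4, 0/1 + 1/1*3/8) = [1/4, 3/8)
  'b': [0/1 + 1/1*3/8, 0/1 + 1/1*1/1) = [3/8, 1/1) <- contains code 599/1024
  emit 'b', narrow to [3/8, 1/1)
Step 2: interval [3/8, 1/1), width = 1/1 - 3/8 = 5/8
  'f': [3/8 + 5/8*0/1, 3/8 + 5/8*1/4) = [3/8, 17/32)
  'c': [3/8 + 5/8*1/4, 3/8 + 5/8*3/8) = [17/32, 39/64) <- contains code 599/1024
  'b': [3/8 + 5/8*3/8, 3/8 + 5/8*1/1) = [39/64, 1/1)
  emit 'c', narrow to [17/32, 39/64)
Step 3: interval [17/32, 39/64), width = 39/64 - 17/32 = 5/64
  'f': [17/32 + 5/64*0/1, 17/32 + 5/64*1/4) = [17/32, 141/256)
  'c': [17/32 + 5/64*1/4, 17/32 + 5/64*3/8) = [141/256, 287/512)
  'b': [17/32 + 5/64*3/8, 17/32 + 5/64*1/1) = [287/512, 39/64) <- contains code 599/1024
  emit 'b', narrow to [287/512, 39/64)

Answer: bcb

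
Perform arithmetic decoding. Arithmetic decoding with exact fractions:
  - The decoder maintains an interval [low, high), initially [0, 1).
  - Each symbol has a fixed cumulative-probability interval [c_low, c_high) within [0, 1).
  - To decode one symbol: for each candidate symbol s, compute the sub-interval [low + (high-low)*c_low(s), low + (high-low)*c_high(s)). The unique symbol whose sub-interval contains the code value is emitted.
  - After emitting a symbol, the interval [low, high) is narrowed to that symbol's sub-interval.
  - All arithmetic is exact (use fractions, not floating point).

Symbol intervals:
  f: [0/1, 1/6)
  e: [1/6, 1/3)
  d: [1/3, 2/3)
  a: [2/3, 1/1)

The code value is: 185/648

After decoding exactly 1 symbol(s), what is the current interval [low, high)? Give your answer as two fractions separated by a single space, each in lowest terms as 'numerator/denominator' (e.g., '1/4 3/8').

Answer: 1/6 1/3

Derivation:
Step 1: interval [0/1, 1/1), width = 1/1 - 0/1 = 1/1
  'f': [0/1 + 1/1*0/1, 0/1 + 1/1*1/6) = [0/1, 1/6)
  'e': [0/1 + 1/1*1/6, 0/1 + 1/1*1/3) = [1/6, 1/3) <- contains code 185/648
  'd': [0/1 + 1/1*1/3, 0/1 + 1/1*2/3) = [1/3, 2/3)
  'a': [0/1 + 1/1*2/3, 0/1 + 1/1*1/1) = [2/3, 1/1)
  emit 'e', narrow to [1/6, 1/3)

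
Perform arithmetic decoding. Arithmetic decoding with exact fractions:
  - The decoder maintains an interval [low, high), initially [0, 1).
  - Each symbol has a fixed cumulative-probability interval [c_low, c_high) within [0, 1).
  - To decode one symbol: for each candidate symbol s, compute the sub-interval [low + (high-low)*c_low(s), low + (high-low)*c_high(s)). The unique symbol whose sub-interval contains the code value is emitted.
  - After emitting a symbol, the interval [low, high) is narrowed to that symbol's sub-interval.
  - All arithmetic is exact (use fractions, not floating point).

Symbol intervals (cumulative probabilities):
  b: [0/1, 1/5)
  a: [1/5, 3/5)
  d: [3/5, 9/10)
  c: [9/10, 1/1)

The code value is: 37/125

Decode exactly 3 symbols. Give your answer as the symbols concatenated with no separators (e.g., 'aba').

Step 1: interval [0/1, 1/1), width = 1/1 - 0/1 = 1/1
  'b': [0/1 + 1/1*0/1, 0/1 + 1/1*1/5) = [0/1, 1/5)
  'a': [0/1 + 1/1*1/5, 0/1 + 1/1*3/5) = [1/5, 3/5) <- contains code 37/125
  'd': [0/1 + 1/1*3/5, 0/1 + 1/1*9/10) = [3/5, 9/10)
  'c': [0/1 + 1/1*9/10, 0/1 + 1/1*1/1) = [9/10, 1/1)
  emit 'a', narrow to [1/5, 3/5)
Step 2: interval [1/5, 3/5), width = 3/5 - 1/5 = 2/5
  'b': [1/5 + 2/5*0/1, 1/5 + 2/5*1/5) = [1/5, 7/25)
  'a': [1/5 + 2/5*1/5, 1/5 + 2/5*3/5) = [7/25, 11/25) <- contains code 37/125
  'd': [1/5 + 2/5*3/5, 1/5 + 2/5*9/10) = [11/25, 14/25)
  'c': [1/5 + 2/5*9/10, 1/5 + 2/5*1/1) = [14/25, 3/5)
  emit 'a', narrow to [7/25, 11/25)
Step 3: interval [7/25, 11/25), width = 11/25 - 7/25 = 4/25
  'b': [7/25 + 4/25*0/1, 7/25 + 4/25*1/5) = [7/25, 39/125) <- contains code 37/125
  'a': [7/25 + 4/25*1/5, 7/25 + 4/25*3/5) = [39/125, 47/125)
  'd': [7/25 + 4/25*3/5, 7/25 + 4/25*9/10) = [47/125, 53/125)
  'c': [7/25 + 4/25*9/10, 7/25 + 4/25*1/1) = [53/125, 11/25)
  emit 'b', narrow to [7/25, 39/125)

Answer: aab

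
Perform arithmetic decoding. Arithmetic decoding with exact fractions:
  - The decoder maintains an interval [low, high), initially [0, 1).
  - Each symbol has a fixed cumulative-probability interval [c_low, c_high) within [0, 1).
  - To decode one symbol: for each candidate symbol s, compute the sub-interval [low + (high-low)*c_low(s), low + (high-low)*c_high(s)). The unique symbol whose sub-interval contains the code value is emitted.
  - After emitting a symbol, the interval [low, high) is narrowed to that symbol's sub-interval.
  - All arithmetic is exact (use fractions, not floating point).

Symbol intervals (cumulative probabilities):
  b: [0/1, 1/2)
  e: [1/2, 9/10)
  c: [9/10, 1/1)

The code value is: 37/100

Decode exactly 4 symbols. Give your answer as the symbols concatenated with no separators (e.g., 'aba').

Step 1: interval [0/1, 1/1), width = 1/1 - 0/1 = 1/1
  'b': [0/1 + 1/1*0/1, 0/1 + 1/1*1/2) = [0/1, 1/2) <- contains code 37/100
  'e': [0/1 + 1/1*1/2, 0/1 + 1/1*9/10) = [1/2, 9/10)
  'c': [0/1 + 1/1*9/10, 0/1 + 1/1*1/1) = [9/10, 1/1)
  emit 'b', narrow to [0/1, 1/2)
Step 2: interval [0/1, 1/2), width = 1/2 - 0/1 = 1/2
  'b': [0/1 + 1/2*0/1, 0/1 + 1/2*1/2) = [0/1, 1/4)
  'e': [0/1 + 1/2*1/2, 0/1 + 1/2*9/10) = [1/4, 9/20) <- contains code 37/100
  'c': [0/1 + 1/2*9/10, 0/1 + 1/2*1/1) = [9/20, 1/2)
  emit 'e', narrow to [1/4, 9/20)
Step 3: interval [1/4, 9/20), width = 9/20 - 1/4 = 1/5
  'b': [1/4 + 1/5*0/1, 1/4 + 1/5*1/2) = [1/4, 7/20)
  'e': [1/4 + 1/5*1/2, 1/4 + 1/5*9/10) = [7/20, 43/100) <- contains code 37/100
  'c': [1/4 + 1/5*9/10, 1/4 + 1/5*1/1) = [43/100, 9/20)
  emit 'e', narrow to [7/20, 43/100)
Step 4: interval [7/20, 43/100), width = 43/100 - 7/20 = 2/25
  'b': [7/20 + 2/25*0/1, 7/20 + 2/25*1/2) = [7/20, 39/100) <- contains code 37/100
  'e': [7/20 + 2/25*1/2, 7/20 + 2/25*9/10) = [39/100, 211/500)
  'c': [7/20 + 2/25*9/10, 7/20 + 2/25*1/1) = [211/500, 43/100)
  emit 'b', narrow to [7/20, 39/100)

Answer: beeb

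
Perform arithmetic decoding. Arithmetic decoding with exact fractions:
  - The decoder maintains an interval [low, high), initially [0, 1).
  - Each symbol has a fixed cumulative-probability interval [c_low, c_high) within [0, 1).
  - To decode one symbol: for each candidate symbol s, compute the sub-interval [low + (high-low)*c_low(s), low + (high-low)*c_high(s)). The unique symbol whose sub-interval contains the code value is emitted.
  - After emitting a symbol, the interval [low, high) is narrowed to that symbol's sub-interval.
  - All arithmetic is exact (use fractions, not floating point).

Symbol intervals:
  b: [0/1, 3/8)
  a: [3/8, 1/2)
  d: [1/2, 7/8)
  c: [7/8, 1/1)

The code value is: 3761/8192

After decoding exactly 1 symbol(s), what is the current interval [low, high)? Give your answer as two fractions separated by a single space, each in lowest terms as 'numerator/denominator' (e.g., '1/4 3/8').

Step 1: interval [0/1, 1/1), width = 1/1 - 0/1 = 1/1
  'b': [0/1 + 1/1*0/1, 0/1 + 1/1*3/8) = [0/1, 3/8)
  'a': [0/1 + 1/1*3/8, 0/1 + 1/1*1/2) = [3/8, 1/2) <- contains code 3761/8192
  'd': [0/1 + 1/1*1/2, 0/1 + 1/1*7/8) = [1/2, 7/8)
  'c': [0/1 + 1/1*7/8, 0/1 + 1/1*1/1) = [7/8, 1/1)
  emit 'a', narrow to [3/8, 1/2)

Answer: 3/8 1/2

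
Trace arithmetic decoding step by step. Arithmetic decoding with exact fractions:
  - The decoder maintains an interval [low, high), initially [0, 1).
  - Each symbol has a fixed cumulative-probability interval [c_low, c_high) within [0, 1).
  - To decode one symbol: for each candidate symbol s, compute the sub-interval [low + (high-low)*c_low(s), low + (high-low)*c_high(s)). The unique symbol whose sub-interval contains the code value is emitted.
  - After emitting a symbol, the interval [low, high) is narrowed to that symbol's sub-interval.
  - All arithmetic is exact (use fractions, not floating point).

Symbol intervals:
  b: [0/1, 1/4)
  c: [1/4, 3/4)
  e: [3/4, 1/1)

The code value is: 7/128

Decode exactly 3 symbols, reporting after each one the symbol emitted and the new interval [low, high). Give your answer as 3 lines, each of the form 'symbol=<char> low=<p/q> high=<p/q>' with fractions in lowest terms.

Step 1: interval [0/1, 1/1), width = 1/1 - 0/1 = 1/1
  'b': [0/1 + 1/1*0/1, 0/1 + 1/1*1/4) = [0/1, 1/4) <- contains code 7/128
  'c': [0/1 + 1/1*1/4, 0/1 + 1/1*3/4) = [1/4, 3/4)
  'e': [0/1 + 1/1*3/4, 0/1 + 1/1*1/1) = [3/4, 1/1)
  emit 'b', narrow to [0/1, 1/4)
Step 2: interval [0/1, 1/4), width = 1/4 - 0/1 = 1/4
  'b': [0/1 + 1/4*0/1, 0/1 + 1/4*1/4) = [0/1, 1/16) <- contains code 7/128
  'c': [0/1 + 1/4*1/4, 0/1 + 1/4*3/4) = [1/16, 3/16)
  'e': [0/1 + 1/4*3/4, 0/1 + 1/4*1/1) = [3/16, 1/4)
  emit 'b', narrow to [0/1, 1/16)
Step 3: interval [0/1, 1/16), width = 1/16 - 0/1 = 1/16
  'b': [0/1 + 1/16*0/1, 0/1 + 1/16*1/4) = [0/1, 1/64)
  'c': [0/1 + 1/16*1/4, 0/1 + 1/16*3/4) = [1/64, 3/64)
  'e': [0/1 + 1/16*3/4, 0/1 + 1/16*1/1) = [3/64, 1/16) <- contains code 7/128
  emit 'e', narrow to [3/64, 1/16)

Answer: symbol=b low=0/1 high=1/4
symbol=b low=0/1 high=1/16
symbol=e low=3/64 high=1/16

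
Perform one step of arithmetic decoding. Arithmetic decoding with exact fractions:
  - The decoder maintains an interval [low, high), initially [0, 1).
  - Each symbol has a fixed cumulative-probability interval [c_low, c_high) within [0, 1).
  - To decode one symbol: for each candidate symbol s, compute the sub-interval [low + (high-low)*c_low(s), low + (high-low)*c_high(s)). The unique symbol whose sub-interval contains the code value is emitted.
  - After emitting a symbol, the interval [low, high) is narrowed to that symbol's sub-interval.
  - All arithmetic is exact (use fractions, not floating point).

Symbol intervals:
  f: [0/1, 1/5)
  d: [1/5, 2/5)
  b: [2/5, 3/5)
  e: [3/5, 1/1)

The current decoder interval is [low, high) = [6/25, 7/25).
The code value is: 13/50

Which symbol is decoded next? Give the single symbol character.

Interval width = high − low = 7/25 − 6/25 = 1/25
Scaled code = (code − low) / width = (13/50 − 6/25) / 1/25 = 1/2
  f: [0/1, 1/5) 
  d: [1/5, 2/5) 
  b: [2/5, 3/5) ← scaled code falls here ✓
  e: [3/5, 1/1) 

Answer: b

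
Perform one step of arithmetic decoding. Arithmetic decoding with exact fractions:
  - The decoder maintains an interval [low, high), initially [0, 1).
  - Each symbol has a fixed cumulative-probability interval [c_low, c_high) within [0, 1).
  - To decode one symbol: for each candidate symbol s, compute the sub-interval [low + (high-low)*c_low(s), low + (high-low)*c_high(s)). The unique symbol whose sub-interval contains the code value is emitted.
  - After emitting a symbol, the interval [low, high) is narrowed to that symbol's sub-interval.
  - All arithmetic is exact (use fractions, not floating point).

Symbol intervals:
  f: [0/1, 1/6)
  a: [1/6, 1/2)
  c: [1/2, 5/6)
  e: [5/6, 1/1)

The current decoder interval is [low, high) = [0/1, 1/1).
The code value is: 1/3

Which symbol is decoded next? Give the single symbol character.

Answer: a

Derivation:
Interval width = high − low = 1/1 − 0/1 = 1/1
Scaled code = (code − low) / width = (1/3 − 0/1) / 1/1 = 1/3
  f: [0/1, 1/6) 
  a: [1/6, 1/2) ← scaled code falls here ✓
  c: [1/2, 5/6) 
  e: [5/6, 1/1) 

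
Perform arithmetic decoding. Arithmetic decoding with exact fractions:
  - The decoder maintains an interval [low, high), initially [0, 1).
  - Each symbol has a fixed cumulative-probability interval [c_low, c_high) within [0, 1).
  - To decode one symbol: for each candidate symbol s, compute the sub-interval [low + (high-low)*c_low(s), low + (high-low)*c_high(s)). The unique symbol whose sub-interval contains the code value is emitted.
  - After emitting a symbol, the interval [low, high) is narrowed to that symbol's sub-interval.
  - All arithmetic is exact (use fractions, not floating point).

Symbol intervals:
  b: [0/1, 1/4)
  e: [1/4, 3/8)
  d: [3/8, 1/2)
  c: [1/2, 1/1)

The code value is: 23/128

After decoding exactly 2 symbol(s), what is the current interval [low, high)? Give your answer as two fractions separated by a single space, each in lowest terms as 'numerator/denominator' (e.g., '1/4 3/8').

Answer: 1/8 1/4

Derivation:
Step 1: interval [0/1, 1/1), width = 1/1 - 0/1 = 1/1
  'b': [0/1 + 1/1*0/1, 0/1 + 1/1*1/4) = [0/1, 1/4) <- contains code 23/128
  'e': [0/1 + 1/1*1/4, 0/1 + 1/1*3/8) = [1/4, 3/8)
  'd': [0/1 + 1/1*3/8, 0/1 + 1/1*1/2) = [3/8, 1/2)
  'c': [0/1 + 1/1*1/2, 0/1 + 1/1*1/1) = [1/2, 1/1)
  emit 'b', narrow to [0/1, 1/4)
Step 2: interval [0/1, 1/4), width = 1/4 - 0/1 = 1/4
  'b': [0/1 + 1/4*0/1, 0/1 + 1/4*1/4) = [0/1, 1/16)
  'e': [0/1 + 1/4*1/4, 0/1 + 1/4*3/8) = [1/16, 3/32)
  'd': [0/1 + 1/4*3/8, 0/1 + 1/4*1/2) = [3/32, 1/8)
  'c': [0/1 + 1/4*1/2, 0/1 + 1/4*1/1) = [1/8, 1/4) <- contains code 23/128
  emit 'c', narrow to [1/8, 1/4)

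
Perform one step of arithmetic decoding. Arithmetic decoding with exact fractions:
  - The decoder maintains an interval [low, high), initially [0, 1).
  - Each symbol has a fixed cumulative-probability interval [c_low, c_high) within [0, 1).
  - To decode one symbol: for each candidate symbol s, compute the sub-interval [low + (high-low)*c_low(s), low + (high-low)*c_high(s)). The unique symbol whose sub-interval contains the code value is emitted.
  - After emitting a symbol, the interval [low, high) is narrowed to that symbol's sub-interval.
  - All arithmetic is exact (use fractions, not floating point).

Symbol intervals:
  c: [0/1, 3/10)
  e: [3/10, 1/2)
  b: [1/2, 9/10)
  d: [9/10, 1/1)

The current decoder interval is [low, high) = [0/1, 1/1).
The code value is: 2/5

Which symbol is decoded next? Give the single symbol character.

Interval width = high − low = 1/1 − 0/1 = 1/1
Scaled code = (code − low) / width = (2/5 − 0/1) / 1/1 = 2/5
  c: [0/1, 3/10) 
  e: [3/10, 1/2) ← scaled code falls here ✓
  b: [1/2, 9/10) 
  d: [9/10, 1/1) 

Answer: e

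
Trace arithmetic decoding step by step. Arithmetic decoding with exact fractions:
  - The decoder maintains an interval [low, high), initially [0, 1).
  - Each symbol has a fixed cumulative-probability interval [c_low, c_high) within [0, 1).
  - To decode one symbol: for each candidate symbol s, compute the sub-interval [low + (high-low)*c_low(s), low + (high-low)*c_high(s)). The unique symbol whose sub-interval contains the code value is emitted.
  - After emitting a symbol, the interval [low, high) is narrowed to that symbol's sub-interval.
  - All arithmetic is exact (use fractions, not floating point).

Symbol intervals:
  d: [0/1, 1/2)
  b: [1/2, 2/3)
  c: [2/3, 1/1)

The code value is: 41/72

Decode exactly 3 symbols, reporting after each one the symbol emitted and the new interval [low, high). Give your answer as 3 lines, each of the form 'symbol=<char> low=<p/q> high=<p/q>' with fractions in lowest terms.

Answer: symbol=b low=1/2 high=2/3
symbol=d low=1/2 high=7/12
symbol=c low=5/9 high=7/12

Derivation:
Step 1: interval [0/1, 1/1), width = 1/1 - 0/1 = 1/1
  'd': [0/1 + 1/1*0/1, 0/1 + 1/1*1/2) = [0/1, 1/2)
  'b': [0/1 + 1/1*1/2, 0/1 + 1/1*2/3) = [1/2, 2/3) <- contains code 41/72
  'c': [0/1 + 1/1*2/3, 0/1 + 1/1*1/1) = [2/3, 1/1)
  emit 'b', narrow to [1/2, 2/3)
Step 2: interval [1/2, 2/3), width = 2/3 - 1/2 = 1/6
  'd': [1/2 + 1/6*0/1, 1/2 + 1/6*1/2) = [1/2, 7/12) <- contains code 41/72
  'b': [1/2 + 1/6*1/2, 1/2 + 1/6*2/3) = [7/12, 11/18)
  'c': [1/2 + 1/6*2/3, 1/2 + 1/6*1/1) = [11/18, 2/3)
  emit 'd', narrow to [1/2, 7/12)
Step 3: interval [1/2, 7/12), width = 7/12 - 1/2 = 1/12
  'd': [1/2 + 1/12*0/1, 1/2 + 1/12*1/2) = [1/2, 13/24)
  'b': [1/2 + 1/12*1/2, 1/2 + 1/12*2/3) = [13/24, 5/9)
  'c': [1/2 + 1/12*2/3, 1/2 + 1/12*1/1) = [5/9, 7/12) <- contains code 41/72
  emit 'c', narrow to [5/9, 7/12)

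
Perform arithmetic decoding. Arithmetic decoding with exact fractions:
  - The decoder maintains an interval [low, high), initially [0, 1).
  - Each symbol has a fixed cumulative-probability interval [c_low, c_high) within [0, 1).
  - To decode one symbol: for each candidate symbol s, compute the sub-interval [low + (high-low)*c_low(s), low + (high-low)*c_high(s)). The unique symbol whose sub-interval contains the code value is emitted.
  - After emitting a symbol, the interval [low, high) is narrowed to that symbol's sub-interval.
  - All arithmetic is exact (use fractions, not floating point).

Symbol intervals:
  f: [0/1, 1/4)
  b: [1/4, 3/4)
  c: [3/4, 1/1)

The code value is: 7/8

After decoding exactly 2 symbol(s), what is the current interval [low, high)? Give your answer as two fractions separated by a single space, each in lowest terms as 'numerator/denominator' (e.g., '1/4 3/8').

Answer: 13/16 15/16

Derivation:
Step 1: interval [0/1, 1/1), width = 1/1 - 0/1 = 1/1
  'f': [0/1 + 1/1*0/1, 0/1 + 1/1*1/4) = [0/1, 1/4)
  'b': [0/1 + 1/1*1/4, 0/1 + 1/1*3/4) = [1/4, 3/4)
  'c': [0/1 + 1/1*3/4, 0/1 + 1/1*1/1) = [3/4, 1/1) <- contains code 7/8
  emit 'c', narrow to [3/4, 1/1)
Step 2: interval [3/4, 1/1), width = 1/1 - 3/4 = 1/4
  'f': [3/4 + 1/4*0/1, 3/4 + 1/4*1/4) = [3/4, 13/16)
  'b': [3/4 + 1/4*1/4, 3/4 + 1/4*3/4) = [13/16, 15/16) <- contains code 7/8
  'c': [3/4 + 1/4*3/4, 3/4 + 1/4*1/1) = [15/16, 1/1)
  emit 'b', narrow to [13/16, 15/16)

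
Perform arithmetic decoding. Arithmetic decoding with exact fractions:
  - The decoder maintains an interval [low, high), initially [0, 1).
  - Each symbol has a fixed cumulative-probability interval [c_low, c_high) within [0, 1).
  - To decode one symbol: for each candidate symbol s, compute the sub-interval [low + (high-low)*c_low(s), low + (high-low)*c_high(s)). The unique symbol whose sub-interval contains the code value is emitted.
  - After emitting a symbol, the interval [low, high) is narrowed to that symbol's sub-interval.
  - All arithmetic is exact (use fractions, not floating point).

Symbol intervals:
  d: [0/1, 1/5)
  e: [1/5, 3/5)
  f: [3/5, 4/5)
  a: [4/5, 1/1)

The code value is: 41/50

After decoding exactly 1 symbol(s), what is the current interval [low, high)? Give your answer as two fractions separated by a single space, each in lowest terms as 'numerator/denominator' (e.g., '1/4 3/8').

Step 1: interval [0/1, 1/1), width = 1/1 - 0/1 = 1/1
  'd': [0/1 + 1/1*0/1, 0/1 + 1/1*1/5) = [0/1, 1/5)
  'e': [0/1 + 1/1*1/5, 0/1 + 1/1*3/5) = [1/5, 3/5)
  'f': [0/1 + 1/1*3/5, 0/1 + 1/1*4/5) = [3/5, 4/5)
  'a': [0/1 + 1/1*4/5, 0/1 + 1/1*1/1) = [4/5, 1/1) <- contains code 41/50
  emit 'a', narrow to [4/5, 1/1)

Answer: 4/5 1/1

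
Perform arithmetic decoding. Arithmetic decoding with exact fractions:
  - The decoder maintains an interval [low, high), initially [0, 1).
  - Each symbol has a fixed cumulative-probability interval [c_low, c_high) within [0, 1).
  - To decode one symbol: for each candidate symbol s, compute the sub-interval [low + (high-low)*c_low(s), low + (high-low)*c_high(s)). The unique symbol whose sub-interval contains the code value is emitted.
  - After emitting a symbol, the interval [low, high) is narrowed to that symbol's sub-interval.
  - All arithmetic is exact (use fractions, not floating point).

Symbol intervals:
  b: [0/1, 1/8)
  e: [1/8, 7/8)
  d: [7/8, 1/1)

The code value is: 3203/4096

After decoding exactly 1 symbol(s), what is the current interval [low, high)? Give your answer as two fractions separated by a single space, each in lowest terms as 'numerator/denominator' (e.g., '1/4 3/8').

Answer: 1/8 7/8

Derivation:
Step 1: interval [0/1, 1/1), width = 1/1 - 0/1 = 1/1
  'b': [0/1 + 1/1*0/1, 0/1 + 1/1*1/8) = [0/1, 1/8)
  'e': [0/1 + 1/1*1/8, 0/1 + 1/1*7/8) = [1/8, 7/8) <- contains code 3203/4096
  'd': [0/1 + 1/1*7/8, 0/1 + 1/1*1/1) = [7/8, 1/1)
  emit 'e', narrow to [1/8, 7/8)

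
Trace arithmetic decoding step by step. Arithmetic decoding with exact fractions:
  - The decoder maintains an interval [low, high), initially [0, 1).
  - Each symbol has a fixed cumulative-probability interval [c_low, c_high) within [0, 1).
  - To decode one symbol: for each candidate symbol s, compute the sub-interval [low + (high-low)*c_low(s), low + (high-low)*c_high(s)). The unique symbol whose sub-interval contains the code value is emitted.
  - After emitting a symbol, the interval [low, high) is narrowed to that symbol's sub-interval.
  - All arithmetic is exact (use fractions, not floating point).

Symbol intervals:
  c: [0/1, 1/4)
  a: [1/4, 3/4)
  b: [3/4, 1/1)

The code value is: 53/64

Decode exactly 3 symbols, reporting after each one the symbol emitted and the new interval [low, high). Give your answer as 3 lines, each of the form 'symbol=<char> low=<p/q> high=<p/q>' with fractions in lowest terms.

Step 1: interval [0/1, 1/1), width = 1/1 - 0/1 = 1/1
  'c': [0/1 + 1/1*0/1, 0/1 + 1/1*1/4) = [0/1, 1/4)
  'a': [0/1 + 1/1*1/4, 0/1 + 1/1*3/4) = [1/4, 3/4)
  'b': [0/1 + 1/1*3/4, 0/1 + 1/1*1/1) = [3/4, 1/1) <- contains code 53/64
  emit 'b', narrow to [3/4, 1/1)
Step 2: interval [3/4, 1/1), width = 1/1 - 3/4 = 1/4
  'c': [3/4 + 1/4*0/1, 3/4 + 1/4*1/4) = [3/4, 13/16)
  'a': [3/4 + 1/4*1/4, 3/4 + 1/4*3/4) = [13/16, 15/16) <- contains code 53/64
  'b': [3/4 + 1/4*3/4, 3/4 + 1/4*1/1) = [15/16, 1/1)
  emit 'a', narrow to [13/16, 15/16)
Step 3: interval [13/16, 15/16), width = 15/16 - 13/16 = 1/8
  'c': [13/16 + 1/8*0/1, 13/16 + 1/8*1/4) = [13/16, 27/32) <- contains code 53/64
  'a': [13/16 + 1/8*1/4, 13/16 + 1/8*3/4) = [27/32, 29/32)
  'b': [13/16 + 1/8*3/4, 13/16 + 1/8*1/1) = [29/32, 15/16)
  emit 'c', narrow to [13/16, 27/32)

Answer: symbol=b low=3/4 high=1/1
symbol=a low=13/16 high=15/16
symbol=c low=13/16 high=27/32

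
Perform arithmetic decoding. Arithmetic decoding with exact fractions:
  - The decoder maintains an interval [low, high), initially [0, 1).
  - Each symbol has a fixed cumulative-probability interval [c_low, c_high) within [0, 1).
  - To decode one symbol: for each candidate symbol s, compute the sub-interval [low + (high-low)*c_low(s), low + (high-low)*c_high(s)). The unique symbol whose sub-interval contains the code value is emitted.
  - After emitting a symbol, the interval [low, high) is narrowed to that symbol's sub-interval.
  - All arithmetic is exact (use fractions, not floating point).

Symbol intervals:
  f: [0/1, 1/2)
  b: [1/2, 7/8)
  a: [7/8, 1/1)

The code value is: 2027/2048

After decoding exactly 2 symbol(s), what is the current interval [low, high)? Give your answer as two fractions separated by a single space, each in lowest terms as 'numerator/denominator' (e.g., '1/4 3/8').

Answer: 63/64 1/1

Derivation:
Step 1: interval [0/1, 1/1), width = 1/1 - 0/1 = 1/1
  'f': [0/1 + 1/1*0/1, 0/1 + 1/1*1/2) = [0/1, 1/2)
  'b': [0/1 + 1/1*1/2, 0/1 + 1/1*7/8) = [1/2, 7/8)
  'a': [0/1 + 1/1*7/8, 0/1 + 1/1*1/1) = [7/8, 1/1) <- contains code 2027/2048
  emit 'a', narrow to [7/8, 1/1)
Step 2: interval [7/8, 1/1), width = 1/1 - 7/8 = 1/8
  'f': [7/8 + 1/8*0/1, 7/8 + 1/8*1/2) = [7/8, 15/16)
  'b': [7/8 + 1/8*1/2, 7/8 + 1/8*7/8) = [15/16, 63/64)
  'a': [7/8 + 1/8*7/8, 7/8 + 1/8*1/1) = [63/64, 1/1) <- contains code 2027/2048
  emit 'a', narrow to [63/64, 1/1)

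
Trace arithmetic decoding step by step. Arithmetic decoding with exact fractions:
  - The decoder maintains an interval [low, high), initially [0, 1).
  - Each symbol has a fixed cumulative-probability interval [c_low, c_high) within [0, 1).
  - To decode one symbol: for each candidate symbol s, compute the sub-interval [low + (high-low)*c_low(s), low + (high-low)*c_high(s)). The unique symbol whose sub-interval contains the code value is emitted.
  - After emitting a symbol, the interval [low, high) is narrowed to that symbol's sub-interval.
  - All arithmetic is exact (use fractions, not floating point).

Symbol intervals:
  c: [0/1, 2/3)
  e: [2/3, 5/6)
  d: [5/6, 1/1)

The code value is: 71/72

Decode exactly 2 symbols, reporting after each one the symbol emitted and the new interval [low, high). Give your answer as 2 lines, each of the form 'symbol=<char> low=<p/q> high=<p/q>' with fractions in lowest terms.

Step 1: interval [0/1, 1/1), width = 1/1 - 0/1 = 1/1
  'c': [0/1 + 1/1*0/1, 0/1 + 1/1*2/3) = [0/1, 2/3)
  'e': [0/1 + 1/1*2/3, 0/1 + 1/1*5/6) = [2/3, 5/6)
  'd': [0/1 + 1/1*5/6, 0/1 + 1/1*1/1) = [5/6, 1/1) <- contains code 71/72
  emit 'd', narrow to [5/6, 1/1)
Step 2: interval [5/6, 1/1), width = 1/1 - 5/6 = 1/6
  'c': [5/6 + 1/6*0/1, 5/6 + 1/6*2/3) = [5/6, 17/18)
  'e': [5/6 + 1/6*2/3, 5/6 + 1/6*5/6) = [17/18, 35/36)
  'd': [5/6 + 1/6*5/6, 5/6 + 1/6*1/1) = [35/36, 1/1) <- contains code 71/72
  emit 'd', narrow to [35/36, 1/1)

Answer: symbol=d low=5/6 high=1/1
symbol=d low=35/36 high=1/1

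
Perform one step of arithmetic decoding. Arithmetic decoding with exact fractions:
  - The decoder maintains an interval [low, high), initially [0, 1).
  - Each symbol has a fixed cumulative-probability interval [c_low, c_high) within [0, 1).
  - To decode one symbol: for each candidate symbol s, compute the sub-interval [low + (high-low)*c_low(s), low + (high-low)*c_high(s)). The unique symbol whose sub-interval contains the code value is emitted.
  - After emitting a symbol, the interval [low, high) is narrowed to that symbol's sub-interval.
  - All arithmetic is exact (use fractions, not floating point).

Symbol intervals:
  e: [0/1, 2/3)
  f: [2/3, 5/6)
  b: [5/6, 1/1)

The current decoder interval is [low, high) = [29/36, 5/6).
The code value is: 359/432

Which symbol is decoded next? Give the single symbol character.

Answer: b

Derivation:
Interval width = high − low = 5/6 − 29/36 = 1/36
Scaled code = (code − low) / width = (359/432 − 29/36) / 1/36 = 11/12
  e: [0/1, 2/3) 
  f: [2/3, 5/6) 
  b: [5/6, 1/1) ← scaled code falls here ✓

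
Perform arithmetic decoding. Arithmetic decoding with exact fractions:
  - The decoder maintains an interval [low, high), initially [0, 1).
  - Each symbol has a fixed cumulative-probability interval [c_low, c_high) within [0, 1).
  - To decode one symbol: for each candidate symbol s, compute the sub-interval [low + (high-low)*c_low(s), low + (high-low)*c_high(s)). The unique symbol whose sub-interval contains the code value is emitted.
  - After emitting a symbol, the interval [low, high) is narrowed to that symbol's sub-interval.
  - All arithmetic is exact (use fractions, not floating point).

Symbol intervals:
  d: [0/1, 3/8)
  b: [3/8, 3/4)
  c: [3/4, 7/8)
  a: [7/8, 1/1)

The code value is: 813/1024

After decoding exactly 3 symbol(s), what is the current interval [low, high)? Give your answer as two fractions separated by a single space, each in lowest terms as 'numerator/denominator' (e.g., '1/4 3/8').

Answer: 405/512 51/64

Derivation:
Step 1: interval [0/1, 1/1), width = 1/1 - 0/1 = 1/1
  'd': [0/1 + 1/1*0/1, 0/1 + 1/1*3/8) = [0/1, 3/8)
  'b': [0/1 + 1/1*3/8, 0/1 + 1/1*3/4) = [3/8, 3/4)
  'c': [0/1 + 1/1*3/4, 0/1 + 1/1*7/8) = [3/4, 7/8) <- contains code 813/1024
  'a': [0/1 + 1/1*7/8, 0/1 + 1/1*1/1) = [7/8, 1/1)
  emit 'c', narrow to [3/4, 7/8)
Step 2: interval [3/4, 7/8), width = 7/8 - 3/4 = 1/8
  'd': [3/4 + 1/8*0/1, 3/4 + 1/8*3/8) = [3/4, 51/64) <- contains code 813/1024
  'b': [3/4 + 1/8*3/8, 3/4 + 1/8*3/4) = [51/64, 27/32)
  'c': [3/4 + 1/8*3/4, 3/4 + 1/8*7/8) = [27/32, 55/64)
  'a': [3/4 + 1/8*7/8, 3/4 + 1/8*1/1) = [55/64, 7/8)
  emit 'd', narrow to [3/4, 51/64)
Step 3: interval [3/4, 51/64), width = 51/64 - 3/4 = 3/64
  'd': [3/4 + 3/64*0/1, 3/4 + 3/64*3/8) = [3/4, 393/512)
  'b': [3/4 + 3/64*3/8, 3/4 + 3/64*3/4) = [393/512, 201/256)
  'c': [3/4 + 3/64*3/4, 3/4 + 3/64*7/8) = [201/256, 405/512)
  'a': [3/4 + 3/64*7/8, 3/4 + 3/64*1/1) = [405/512, 51/64) <- contains code 813/1024
  emit 'a', narrow to [405/512, 51/64)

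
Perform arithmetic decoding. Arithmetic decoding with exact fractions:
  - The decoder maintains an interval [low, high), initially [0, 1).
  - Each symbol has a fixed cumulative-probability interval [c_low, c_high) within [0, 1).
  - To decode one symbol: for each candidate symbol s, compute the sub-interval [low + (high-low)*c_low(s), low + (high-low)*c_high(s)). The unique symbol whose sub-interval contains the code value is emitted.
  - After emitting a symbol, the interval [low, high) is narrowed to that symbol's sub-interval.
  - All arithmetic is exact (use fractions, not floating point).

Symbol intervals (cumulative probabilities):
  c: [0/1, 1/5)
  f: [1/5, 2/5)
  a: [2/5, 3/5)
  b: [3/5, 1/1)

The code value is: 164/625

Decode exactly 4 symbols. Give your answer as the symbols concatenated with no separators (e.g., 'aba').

Step 1: interval [0/1, 1/1), width = 1/1 - 0/1 = 1/1
  'c': [0/1 + 1/1*0/1, 0/1 + 1/1*1/5) = [0/1, 1/5)
  'f': [0/1 + 1/1*1/5, 0/1 + 1/1*2/5) = [1/5, 2/5) <- contains code 164/625
  'a': [0/1 + 1/1*2/5, 0/1 + 1/1*3/5) = [2/5, 3/5)
  'b': [0/1 + 1/1*3/5, 0/1 + 1/1*1/1) = [3/5, 1/1)
  emit 'f', narrow to [1/5, 2/5)
Step 2: interval [1/5, 2/5), width = 2/5 - 1/5 = 1/5
  'c': [1/5 + 1/5*0/1, 1/5 + 1/5*1/5) = [1/5, 6/25)
  'f': [1/5 + 1/5*1/5, 1/5 + 1/5*2/5) = [6/25, 7/25) <- contains code 164/625
  'a': [1/5 + 1/5*2/5, 1/5 + 1/5*3/5) = [7/25, 8/25)
  'b': [1/5 + 1/5*3/5, 1/5 + 1/5*1/1) = [8/25, 2/5)
  emit 'f', narrow to [6/25, 7/25)
Step 3: interval [6/25, 7/25), width = 7/25 - 6/25 = 1/25
  'c': [6/25 + 1/25*0/1, 6/25 + 1/25*1/5) = [6/25, 31/125)
  'f': [6/25 + 1/25*1/5, 6/25 + 1/25*2/5) = [31/125, 32/125)
  'a': [6/25 + 1/25*2/5, 6/25 + 1/25*3/5) = [32/125, 33/125) <- contains code 164/625
  'b': [6/25 + 1/25*3/5, 6/25 + 1/25*1/1) = [33/125, 7/25)
  emit 'a', narrow to [32/125, 33/125)
Step 4: interval [32/125, 33/125), width = 33/125 - 32/125 = 1/125
  'c': [32/125 + 1/125*0/1, 32/125 + 1/125*1/5) = [32/125, 161/625)
  'f': [32/125 + 1/125*1/5, 32/125 + 1/125*2/5) = [161/625, 162/625)
  'a': [32/125 + 1/125*2/5, 32/125 + 1/125*3/5) = [162/625, 163/625)
  'b': [32/125 + 1/125*3/5, 32/125 + 1/125*1/1) = [163/625, 33/125) <- contains code 164/625
  emit 'b', narrow to [163/625, 33/125)

Answer: ffab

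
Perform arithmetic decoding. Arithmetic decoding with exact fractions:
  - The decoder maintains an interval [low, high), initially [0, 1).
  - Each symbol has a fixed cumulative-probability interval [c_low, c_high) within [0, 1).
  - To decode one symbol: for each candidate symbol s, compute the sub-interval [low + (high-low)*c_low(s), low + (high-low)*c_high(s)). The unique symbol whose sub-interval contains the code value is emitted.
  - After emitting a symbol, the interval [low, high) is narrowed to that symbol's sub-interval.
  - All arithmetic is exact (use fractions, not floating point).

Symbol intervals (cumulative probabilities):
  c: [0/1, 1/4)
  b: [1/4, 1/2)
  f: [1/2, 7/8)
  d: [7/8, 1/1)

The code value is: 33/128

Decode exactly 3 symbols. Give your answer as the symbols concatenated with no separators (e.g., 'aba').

Step 1: interval [0/1, 1/1), width = 1/1 - 0/1 = 1/1
  'c': [0/1 + 1/1*0/1, 0/1 + 1/1*1/4) = [0/1, 1/4)
  'b': [0/1 + 1/1*1/4, 0/1 + 1/1*1/2) = [1/4, 1/2) <- contains code 33/128
  'f': [0/1 + 1/1*1/2, 0/1 + 1/1*7/8) = [1/2, 7/8)
  'd': [0/1 + 1/1*7/8, 0/1 + 1/1*1/1) = [7/8, 1/1)
  emit 'b', narrow to [1/4, 1/2)
Step 2: interval [1/4, 1/2), width = 1/2 - 1/4 = 1/4
  'c': [1/4 + 1/4*0/1, 1/4 + 1/4*1/4) = [1/4, 5/16) <- contains code 33/128
  'b': [1/4 + 1/4*1/4, 1/4 + 1/4*1/2) = [5/16, 3/8)
  'f': [1/4 + 1/4*1/2, 1/4 + 1/4*7/8) = [3/8, 15/32)
  'd': [1/4 + 1/4*7/8, 1/4 + 1/4*1/1) = [15/32, 1/2)
  emit 'c', narrow to [1/4, 5/16)
Step 3: interval [1/4, 5/16), width = 5/16 - 1/4 = 1/16
  'c': [1/4 + 1/16*0/1, 1/4 + 1/16*1/4) = [1/4, 17/64) <- contains code 33/128
  'b': [1/4 + 1/16*1/4, 1/4 + 1/16*1/2) = [17/64, 9/32)
  'f': [1/4 + 1/16*1/2, 1/4 + 1/16*7/8) = [9/32, 39/128)
  'd': [1/4 + 1/16*7/8, 1/4 + 1/16*1/1) = [39/128, 5/16)
  emit 'c', narrow to [1/4, 17/64)

Answer: bcc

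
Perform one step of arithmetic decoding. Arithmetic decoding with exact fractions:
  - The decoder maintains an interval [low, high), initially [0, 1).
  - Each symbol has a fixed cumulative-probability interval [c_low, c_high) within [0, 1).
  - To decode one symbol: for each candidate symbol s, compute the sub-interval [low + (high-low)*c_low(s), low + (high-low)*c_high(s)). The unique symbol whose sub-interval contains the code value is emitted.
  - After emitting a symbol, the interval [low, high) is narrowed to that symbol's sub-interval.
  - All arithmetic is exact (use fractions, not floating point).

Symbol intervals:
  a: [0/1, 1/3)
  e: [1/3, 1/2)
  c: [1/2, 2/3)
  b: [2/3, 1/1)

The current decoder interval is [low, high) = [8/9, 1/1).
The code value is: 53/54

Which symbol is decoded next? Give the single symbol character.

Interval width = high − low = 1/1 − 8/9 = 1/9
Scaled code = (code − low) / width = (53/54 − 8/9) / 1/9 = 5/6
  a: [0/1, 1/3) 
  e: [1/3, 1/2) 
  c: [1/2, 2/3) 
  b: [2/3, 1/1) ← scaled code falls here ✓

Answer: b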